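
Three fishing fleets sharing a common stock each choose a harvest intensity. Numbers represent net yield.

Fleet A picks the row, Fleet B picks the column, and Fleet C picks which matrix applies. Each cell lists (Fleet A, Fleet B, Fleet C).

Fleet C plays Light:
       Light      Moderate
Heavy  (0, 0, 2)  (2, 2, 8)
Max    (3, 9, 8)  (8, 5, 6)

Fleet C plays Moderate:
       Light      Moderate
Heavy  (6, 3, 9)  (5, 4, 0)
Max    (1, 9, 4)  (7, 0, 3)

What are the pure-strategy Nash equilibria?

(Max, Light, Light)

Mark each player's best response to every combination of opponents' strategies; a profile where every player is best-responding is a pure Nash equilibrium.
Fleet A against (Light, Light): payoffs 0, 3 → best response Max.
Fleet A against (Light, Moderate): payoffs 6, 1 → best response Heavy.
Fleet A against (Moderate, Light): payoffs 2, 8 → best response Max.
Fleet A against (Moderate, Moderate): payoffs 5, 7 → best response Max.
Fleet B against (Heavy, Light): payoffs 0, 2 → best response Moderate.
Fleet B against (Heavy, Moderate): payoffs 3, 4 → best response Moderate.
Fleet B against (Max, Light): payoffs 9, 5 → best response Light.
Fleet B against (Max, Moderate): payoffs 9, 0 → best response Light.
Fleet C against (Heavy, Light): payoffs 2, 9 → best response Moderate.
Fleet C against (Heavy, Moderate): payoffs 8, 0 → best response Light.
Fleet C against (Max, Light): payoffs 8, 4 → best response Light.
Fleet C against (Max, Moderate): payoffs 6, 3 → best response Light.
Mutual best responses: (Max, Light, Light).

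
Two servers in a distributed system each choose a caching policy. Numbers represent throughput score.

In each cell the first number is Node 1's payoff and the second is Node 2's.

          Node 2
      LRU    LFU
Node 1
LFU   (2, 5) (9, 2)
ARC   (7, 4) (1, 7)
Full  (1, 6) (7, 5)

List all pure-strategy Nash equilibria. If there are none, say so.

Node 1 against LRU: payoffs 2, 7, 1 → best response ARC.
Node 1 against LFU: payoffs 9, 1, 7 → best response LFU.
Node 2 against LFU: payoffs 5, 2 → best response LRU.
Node 2 against ARC: payoffs 4, 7 → best response LFU.
Node 2 against Full: payoffs 6, 5 → best response LRU.
No profile is a mutual best response for all players.

This game has no pure Nash equilibrium.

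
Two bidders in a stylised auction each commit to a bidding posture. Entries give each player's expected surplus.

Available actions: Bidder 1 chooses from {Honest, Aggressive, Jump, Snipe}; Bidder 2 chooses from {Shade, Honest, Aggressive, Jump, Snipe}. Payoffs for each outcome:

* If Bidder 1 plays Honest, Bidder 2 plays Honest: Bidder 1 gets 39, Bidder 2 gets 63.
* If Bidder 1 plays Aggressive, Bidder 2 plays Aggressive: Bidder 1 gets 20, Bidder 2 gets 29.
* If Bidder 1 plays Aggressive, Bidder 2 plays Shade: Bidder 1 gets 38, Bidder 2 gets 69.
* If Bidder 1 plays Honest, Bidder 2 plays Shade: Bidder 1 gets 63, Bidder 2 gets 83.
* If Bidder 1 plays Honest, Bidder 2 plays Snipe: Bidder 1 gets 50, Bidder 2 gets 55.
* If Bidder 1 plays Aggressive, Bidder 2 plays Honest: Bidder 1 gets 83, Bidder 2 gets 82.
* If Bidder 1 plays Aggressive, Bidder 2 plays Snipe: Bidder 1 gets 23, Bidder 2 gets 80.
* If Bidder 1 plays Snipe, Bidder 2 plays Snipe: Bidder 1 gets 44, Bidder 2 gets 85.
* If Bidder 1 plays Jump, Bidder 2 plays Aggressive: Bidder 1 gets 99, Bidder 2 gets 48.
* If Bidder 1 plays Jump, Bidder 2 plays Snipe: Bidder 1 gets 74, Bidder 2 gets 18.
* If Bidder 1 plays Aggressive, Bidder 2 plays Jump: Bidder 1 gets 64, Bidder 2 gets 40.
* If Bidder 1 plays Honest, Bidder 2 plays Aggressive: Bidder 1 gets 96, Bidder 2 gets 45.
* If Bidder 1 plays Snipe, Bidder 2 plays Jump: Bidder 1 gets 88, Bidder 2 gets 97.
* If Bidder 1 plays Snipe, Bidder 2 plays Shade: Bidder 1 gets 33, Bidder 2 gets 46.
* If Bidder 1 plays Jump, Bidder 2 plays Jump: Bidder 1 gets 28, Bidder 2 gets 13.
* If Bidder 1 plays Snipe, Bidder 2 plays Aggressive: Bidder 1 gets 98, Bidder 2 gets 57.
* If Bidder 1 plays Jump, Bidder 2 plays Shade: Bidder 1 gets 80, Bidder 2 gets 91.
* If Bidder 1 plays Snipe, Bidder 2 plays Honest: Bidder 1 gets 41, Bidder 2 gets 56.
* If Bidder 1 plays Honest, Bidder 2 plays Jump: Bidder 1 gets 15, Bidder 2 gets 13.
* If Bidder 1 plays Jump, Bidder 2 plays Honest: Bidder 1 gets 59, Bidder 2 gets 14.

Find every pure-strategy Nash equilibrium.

The pure Nash equilibria are (Aggressive, Honest); (Jump, Shade); (Snipe, Jump).

For each player, find the best response to each opponent profile; mutual best responses are the pure NE.
Bidder 1 against Shade: payoffs 63, 38, 80, 33 → best response Jump.
Bidder 1 against Honest: payoffs 39, 83, 59, 41 → best response Aggressive.
Bidder 1 against Aggressive: payoffs 96, 20, 99, 98 → best response Jump.
Bidder 1 against Jump: payoffs 15, 64, 28, 88 → best response Snipe.
Bidder 1 against Snipe: payoffs 50, 23, 74, 44 → best response Jump.
Bidder 2 against Honest: payoffs 83, 63, 45, 13, 55 → best response Shade.
Bidder 2 against Aggressive: payoffs 69, 82, 29, 40, 80 → best response Honest.
Bidder 2 against Jump: payoffs 91, 14, 48, 13, 18 → best response Shade.
Bidder 2 against Snipe: payoffs 46, 56, 57, 97, 85 → best response Jump.
Mutual best responses: (Aggressive, Honest); (Jump, Shade); (Snipe, Jump).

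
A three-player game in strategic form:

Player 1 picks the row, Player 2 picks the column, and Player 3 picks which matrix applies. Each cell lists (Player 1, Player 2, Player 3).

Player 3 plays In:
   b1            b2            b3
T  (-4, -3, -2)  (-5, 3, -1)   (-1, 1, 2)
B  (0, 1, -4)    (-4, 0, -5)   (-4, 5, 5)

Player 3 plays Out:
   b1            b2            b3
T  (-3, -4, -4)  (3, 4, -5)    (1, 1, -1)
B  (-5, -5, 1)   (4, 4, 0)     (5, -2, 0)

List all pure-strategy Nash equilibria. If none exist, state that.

(T, b1, In): Player 1 can switch to B (-4 → 0). Not NE.
(T, b1, Out): Player 2 can switch to b2 (-4 → 4). Not NE.
(T, b2, In): Player 1 can switch to B (-5 → -4). Not NE.
(T, b2, Out): Player 1 can switch to B (3 → 4). Not NE.
(T, b3, In): Player 2 can switch to b2 (1 → 3). Not NE.
(T, b3, Out): Player 1 can switch to B (1 → 5). Not NE.
(B, b1, In): Player 2 can switch to b3 (1 → 5). Not NE.
(B, b1, Out): Player 1 can switch to T (-5 → -3). Not NE.
(B, b2, In): Player 2 can switch to b1 (0 → 1). Not NE.
(B, b2, Out): Player 1 gets 4, best alternative 3; Player 2 gets 4, best alternative -2; Player 3 gets 0, best alternative -5. No profitable deviation — NE.
(B, b3, In): Player 1 can switch to T (-4 → -1). Not NE.
(The remaining 1 profile has a profitable deviation by the same check.)

The unique pure-strategy Nash equilibrium is (B, b2, Out).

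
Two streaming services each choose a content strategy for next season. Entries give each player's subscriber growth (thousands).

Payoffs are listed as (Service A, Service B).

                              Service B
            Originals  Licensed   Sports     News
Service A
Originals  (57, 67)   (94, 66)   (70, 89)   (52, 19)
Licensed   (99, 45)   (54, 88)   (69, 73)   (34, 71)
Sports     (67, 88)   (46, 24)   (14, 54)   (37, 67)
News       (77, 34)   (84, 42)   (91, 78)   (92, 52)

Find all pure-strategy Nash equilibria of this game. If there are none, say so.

Service A against Originals: payoffs 57, 99, 67, 77 → best response Licensed.
Service A against Licensed: payoffs 94, 54, 46, 84 → best response Originals.
Service A against Sports: payoffs 70, 69, 14, 91 → best response News.
Service A against News: payoffs 52, 34, 37, 92 → best response News.
Service B against Originals: payoffs 67, 66, 89, 19 → best response Sports.
Service B against Licensed: payoffs 45, 88, 73, 71 → best response Licensed.
Service B against Sports: payoffs 88, 24, 54, 67 → best response Originals.
Service B against News: payoffs 34, 42, 78, 52 → best response Sports.
Mutual best responses: (News, Sports).

Pure NE: (News, Sports)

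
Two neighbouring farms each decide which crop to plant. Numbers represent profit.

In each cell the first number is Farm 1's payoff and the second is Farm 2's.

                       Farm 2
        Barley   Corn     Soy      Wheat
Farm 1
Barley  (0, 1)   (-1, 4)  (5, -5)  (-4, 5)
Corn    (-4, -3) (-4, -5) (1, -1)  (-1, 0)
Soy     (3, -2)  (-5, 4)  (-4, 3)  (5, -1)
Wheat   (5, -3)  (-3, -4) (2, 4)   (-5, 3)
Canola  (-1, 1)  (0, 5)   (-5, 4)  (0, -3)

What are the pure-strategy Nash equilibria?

Farm 1 against Barley: payoffs 0, -4, 3, 5, -1 → best response Wheat.
Farm 1 against Corn: payoffs -1, -4, -5, -3, 0 → best response Canola.
Farm 1 against Soy: payoffs 5, 1, -4, 2, -5 → best response Barley.
Farm 1 against Wheat: payoffs -4, -1, 5, -5, 0 → best response Soy.
Farm 2 against Barley: payoffs 1, 4, -5, 5 → best response Wheat.
Farm 2 against Corn: payoffs -3, -5, -1, 0 → best response Wheat.
Farm 2 against Soy: payoffs -2, 4, 3, -1 → best response Corn.
Farm 2 against Wheat: payoffs -3, -4, 4, 3 → best response Soy.
Farm 2 against Canola: payoffs 1, 5, 4, -3 → best response Corn.
Mutual best responses: (Canola, Corn).

(Canola, Corn)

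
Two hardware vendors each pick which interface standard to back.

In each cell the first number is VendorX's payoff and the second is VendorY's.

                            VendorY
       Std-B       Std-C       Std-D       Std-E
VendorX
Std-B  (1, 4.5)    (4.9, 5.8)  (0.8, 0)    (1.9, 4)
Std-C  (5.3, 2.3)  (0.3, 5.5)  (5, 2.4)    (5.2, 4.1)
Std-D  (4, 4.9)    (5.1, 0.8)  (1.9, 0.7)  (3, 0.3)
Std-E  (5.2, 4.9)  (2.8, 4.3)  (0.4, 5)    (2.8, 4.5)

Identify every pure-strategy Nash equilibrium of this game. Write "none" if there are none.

VendorX against Std-B: payoffs 1, 5.3, 4, 5.2 → best response Std-C.
VendorX against Std-C: payoffs 4.9, 0.3, 5.1, 2.8 → best response Std-D.
VendorX against Std-D: payoffs 0.8, 5, 1.9, 0.4 → best response Std-C.
VendorX against Std-E: payoffs 1.9, 5.2, 3, 2.8 → best response Std-C.
VendorY against Std-B: payoffs 4.5, 5.8, 0, 4 → best response Std-C.
VendorY against Std-C: payoffs 2.3, 5.5, 2.4, 4.1 → best response Std-C.
VendorY against Std-D: payoffs 4.9, 0.8, 0.7, 0.3 → best response Std-B.
VendorY against Std-E: payoffs 4.9, 4.3, 5, 4.5 → best response Std-D.
No profile is a mutual best response for all players.

This game has no pure Nash equilibrium.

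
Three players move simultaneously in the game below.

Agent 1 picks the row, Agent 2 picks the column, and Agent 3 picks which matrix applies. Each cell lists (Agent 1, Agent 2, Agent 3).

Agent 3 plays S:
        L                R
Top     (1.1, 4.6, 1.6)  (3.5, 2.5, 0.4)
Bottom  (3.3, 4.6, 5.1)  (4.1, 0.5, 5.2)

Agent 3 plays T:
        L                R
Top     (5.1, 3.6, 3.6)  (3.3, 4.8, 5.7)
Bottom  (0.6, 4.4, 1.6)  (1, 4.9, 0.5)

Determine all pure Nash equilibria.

(Top, L, S): Agent 1 can switch to Bottom (1.1 → 3.3). Not NE.
(Top, L, T): Agent 2 can switch to R (3.6 → 4.8). Not NE.
(Top, R, S): Agent 1 can switch to Bottom (3.5 → 4.1). Not NE.
(Top, R, T): Agent 1 gets 3.3, best alternative 1; Agent 2 gets 4.8, best alternative 3.6; Agent 3 gets 5.7, best alternative 0.4. No profitable deviation — NE.
(Bottom, L, S): Agent 1 gets 3.3, best alternative 1.1; Agent 2 gets 4.6, best alternative 0.5; Agent 3 gets 5.1, best alternative 1.6. No profitable deviation — NE.
(Bottom, L, T): Agent 1 can switch to Top (0.6 → 5.1). Not NE.
(Bottom, R, S): Agent 2 can switch to L (0.5 → 4.6). Not NE.
(Bottom, R, T): Agent 1 can switch to Top (1 → 3.3). Not NE.

Pure-strategy Nash equilibria: (Top, R, T); (Bottom, L, S)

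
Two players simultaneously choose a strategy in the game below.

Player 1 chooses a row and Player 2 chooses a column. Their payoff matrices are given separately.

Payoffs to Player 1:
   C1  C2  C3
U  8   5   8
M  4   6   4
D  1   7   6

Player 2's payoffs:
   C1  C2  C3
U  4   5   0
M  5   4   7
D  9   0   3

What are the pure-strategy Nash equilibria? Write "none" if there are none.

This game has no pure Nash equilibrium.

Check each profile: it is a Nash equilibrium iff no player can strictly gain by switching unilaterally.
(U, C1): Player 2 can switch to C2 (4 → 5). Not NE.
(U, C2): Player 1 can switch to M (5 → 6). Not NE.
(U, C3): Player 2 can switch to C1 (0 → 4). Not NE.
(M, C1): Player 1 can switch to U (4 → 8). Not NE.
(M, C2): Player 1 can switch to D (6 → 7). Not NE.
(M, C3): Player 1 can switch to U (4 → 8). Not NE.
(D, C1): Player 1 can switch to U (1 → 8). Not NE.
(D, C2): Player 2 can switch to C1 (0 → 9). Not NE.
(D, C3): Player 1 can switch to U (6 → 8). Not NE.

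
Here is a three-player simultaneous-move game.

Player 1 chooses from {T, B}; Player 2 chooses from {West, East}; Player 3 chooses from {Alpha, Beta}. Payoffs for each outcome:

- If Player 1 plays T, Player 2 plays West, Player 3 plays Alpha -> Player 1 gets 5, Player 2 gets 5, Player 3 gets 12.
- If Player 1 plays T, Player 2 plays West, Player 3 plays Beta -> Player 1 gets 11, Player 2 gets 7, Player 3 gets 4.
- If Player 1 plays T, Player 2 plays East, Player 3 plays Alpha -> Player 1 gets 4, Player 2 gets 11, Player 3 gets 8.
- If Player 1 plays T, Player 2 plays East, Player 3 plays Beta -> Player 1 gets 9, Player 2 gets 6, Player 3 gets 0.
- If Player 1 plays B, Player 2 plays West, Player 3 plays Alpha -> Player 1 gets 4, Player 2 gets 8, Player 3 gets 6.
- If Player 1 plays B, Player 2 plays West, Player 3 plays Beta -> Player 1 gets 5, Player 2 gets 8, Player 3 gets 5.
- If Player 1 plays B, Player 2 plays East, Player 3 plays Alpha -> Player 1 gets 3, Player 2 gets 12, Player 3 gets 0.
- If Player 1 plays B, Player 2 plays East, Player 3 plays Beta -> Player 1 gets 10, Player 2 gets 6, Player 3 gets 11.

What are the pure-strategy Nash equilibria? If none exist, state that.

Pure NE: (T, East, Alpha)

For each strategy profile, look for a profitable unilateral deviation.
(T, West, Alpha): Player 2 can switch to East (5 → 11). Not NE.
(T, West, Beta): Player 3 can switch to Alpha (4 → 12). Not NE.
(T, East, Alpha): Player 1 gets 4, best alternative 3; Player 2 gets 11, best alternative 5; Player 3 gets 8, best alternative 0. No profitable deviation — NE.
(T, East, Beta): Player 1 can switch to B (9 → 10). Not NE.
(B, West, Alpha): Player 1 can switch to T (4 → 5). Not NE.
(B, West, Beta): Player 1 can switch to T (5 → 11). Not NE.
(B, East, Alpha): Player 1 can switch to T (3 → 4). Not NE.
(B, East, Beta): Player 2 can switch to West (6 → 8). Not NE.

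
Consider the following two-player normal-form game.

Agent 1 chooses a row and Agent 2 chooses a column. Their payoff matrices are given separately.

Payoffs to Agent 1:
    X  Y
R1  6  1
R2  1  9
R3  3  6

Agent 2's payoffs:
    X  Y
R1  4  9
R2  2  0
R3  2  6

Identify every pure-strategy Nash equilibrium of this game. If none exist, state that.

Check each profile: it is a Nash equilibrium iff no player can strictly gain by switching unilaterally.
(R1, X): Agent 2 can switch to Y (4 → 9). Not NE.
(R1, Y): Agent 1 can switch to R2 (1 → 9). Not NE.
(R2, X): Agent 1 can switch to R1 (1 → 6). Not NE.
(R2, Y): Agent 2 can switch to X (0 → 2). Not NE.
(R3, X): Agent 1 can switch to R1 (3 → 6). Not NE.
(R3, Y): Agent 1 can switch to R2 (6 → 9). Not NE.

There is no pure-strategy Nash equilibrium.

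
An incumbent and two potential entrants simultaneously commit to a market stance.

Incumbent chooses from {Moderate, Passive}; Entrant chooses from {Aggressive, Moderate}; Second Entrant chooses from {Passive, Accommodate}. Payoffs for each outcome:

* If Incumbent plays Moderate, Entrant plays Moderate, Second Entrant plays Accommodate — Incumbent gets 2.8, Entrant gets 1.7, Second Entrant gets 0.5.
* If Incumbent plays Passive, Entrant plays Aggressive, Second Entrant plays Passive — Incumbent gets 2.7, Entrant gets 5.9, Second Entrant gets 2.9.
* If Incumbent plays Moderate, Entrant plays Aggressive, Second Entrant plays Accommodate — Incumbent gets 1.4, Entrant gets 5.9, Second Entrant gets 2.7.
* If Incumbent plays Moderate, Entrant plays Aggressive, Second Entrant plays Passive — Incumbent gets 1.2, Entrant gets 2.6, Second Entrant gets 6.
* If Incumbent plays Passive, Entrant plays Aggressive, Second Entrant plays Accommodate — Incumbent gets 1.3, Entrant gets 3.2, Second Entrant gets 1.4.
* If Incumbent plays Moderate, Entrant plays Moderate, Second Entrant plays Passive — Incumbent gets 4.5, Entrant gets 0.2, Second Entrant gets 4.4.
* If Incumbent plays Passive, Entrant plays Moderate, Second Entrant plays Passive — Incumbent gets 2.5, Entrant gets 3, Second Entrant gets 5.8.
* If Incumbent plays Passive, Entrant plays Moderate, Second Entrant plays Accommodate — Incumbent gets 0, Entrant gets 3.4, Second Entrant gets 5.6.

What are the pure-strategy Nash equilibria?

Incumbent against (Aggressive, Passive): payoffs 1.2, 2.7 → best response Passive.
Incumbent against (Aggressive, Accommodate): payoffs 1.4, 1.3 → best response Moderate.
Incumbent against (Moderate, Passive): payoffs 4.5, 2.5 → best response Moderate.
Incumbent against (Moderate, Accommodate): payoffs 2.8, 0 → best response Moderate.
Entrant against (Moderate, Passive): payoffs 2.6, 0.2 → best response Aggressive.
Entrant against (Moderate, Accommodate): payoffs 5.9, 1.7 → best response Aggressive.
Entrant against (Passive, Passive): payoffs 5.9, 3 → best response Aggressive.
Entrant against (Passive, Accommodate): payoffs 3.2, 3.4 → best response Moderate.
Second Entrant against (Moderate, Aggressive): payoffs 6, 2.7 → best response Passive.
Second Entrant against (Moderate, Moderate): payoffs 4.4, 0.5 → best response Passive.
Second Entrant against (Passive, Aggressive): payoffs 2.9, 1.4 → best response Passive.
Second Entrant against (Passive, Moderate): payoffs 5.8, 5.6 → best response Passive.
Mutual best responses: (Passive, Aggressive, Passive).

The unique pure-strategy Nash equilibrium is (Passive, Aggressive, Passive).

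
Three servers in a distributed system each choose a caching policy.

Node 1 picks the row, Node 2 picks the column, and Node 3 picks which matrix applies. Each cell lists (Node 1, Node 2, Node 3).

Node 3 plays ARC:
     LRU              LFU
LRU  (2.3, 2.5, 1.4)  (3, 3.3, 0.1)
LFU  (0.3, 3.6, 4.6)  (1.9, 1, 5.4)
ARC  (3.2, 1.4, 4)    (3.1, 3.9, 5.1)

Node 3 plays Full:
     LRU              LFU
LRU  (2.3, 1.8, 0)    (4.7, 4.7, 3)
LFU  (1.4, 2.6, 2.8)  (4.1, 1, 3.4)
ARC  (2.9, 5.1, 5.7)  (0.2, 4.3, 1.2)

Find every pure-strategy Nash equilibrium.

(LRU, LRU, ARC): Node 1 can switch to ARC (2.3 → 3.2). Not NE.
(LRU, LRU, Full): Node 1 can switch to ARC (2.3 → 2.9). Not NE.
(LRU, LFU, ARC): Node 1 can switch to ARC (3 → 3.1). Not NE.
(LRU, LFU, Full): Node 1 gets 4.7, best alternative 4.1; Node 2 gets 4.7, best alternative 1.8; Node 3 gets 3, best alternative 0.1. No profitable deviation — NE.
(LFU, LRU, ARC): Node 1 can switch to LRU (0.3 → 2.3). Not NE.
(LFU, LRU, Full): Node 1 can switch to LRU (1.4 → 2.3). Not NE.
(LFU, LFU, ARC): Node 1 can switch to LRU (1.9 → 3). Not NE.
(LFU, LFU, Full): Node 1 can switch to LRU (4.1 → 4.7). Not NE.
(ARC, LRU, ARC): Node 2 can switch to LFU (1.4 → 3.9). Not NE.
(ARC, LRU, Full): Node 1 gets 2.9, best alternative 2.3; Node 2 gets 5.1, best alternative 4.3; Node 3 gets 5.7, best alternative 4. No profitable deviation — NE.
(ARC, LFU, ARC): Node 1 gets 3.1, best alternative 3; Node 2 gets 3.9, best alternative 1.4; Node 3 gets 5.1, best alternative 1.2. No profitable deviation — NE.
(The remaining 1 profile has a profitable deviation by the same check.)

Pure-strategy Nash equilibria: (LRU, LFU, Full) and (ARC, LRU, Full) and (ARC, LFU, ARC)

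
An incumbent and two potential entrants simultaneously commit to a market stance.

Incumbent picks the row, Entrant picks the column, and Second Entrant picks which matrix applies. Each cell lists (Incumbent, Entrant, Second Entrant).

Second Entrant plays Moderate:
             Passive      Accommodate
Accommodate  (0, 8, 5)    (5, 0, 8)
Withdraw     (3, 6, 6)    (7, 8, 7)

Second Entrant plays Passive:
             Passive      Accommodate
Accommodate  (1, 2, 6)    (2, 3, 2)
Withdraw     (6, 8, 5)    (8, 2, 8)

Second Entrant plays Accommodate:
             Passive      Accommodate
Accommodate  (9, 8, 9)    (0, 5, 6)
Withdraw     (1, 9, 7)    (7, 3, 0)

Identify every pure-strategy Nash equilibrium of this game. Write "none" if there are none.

(Accommodate, Passive, Moderate): Incumbent can switch to Withdraw (0 → 3). Not NE.
(Accommodate, Passive, Passive): Incumbent can switch to Withdraw (1 → 6). Not NE.
(Accommodate, Passive, Accommodate): Incumbent gets 9, best alternative 1; Entrant gets 8, best alternative 5; Second Entrant gets 9, best alternative 6. No profitable deviation — NE.
(Accommodate, Accommodate, Moderate): Incumbent can switch to Withdraw (5 → 7). Not NE.
(Accommodate, Accommodate, Passive): Incumbent can switch to Withdraw (2 → 8). Not NE.
(Accommodate, Accommodate, Accommodate): Incumbent can switch to Withdraw (0 → 7). Not NE.
(Withdraw, Passive, Moderate): Entrant can switch to Accommodate (6 → 8). Not NE.
(The remaining 5 profiles each have a profitable deviation by the same check.)

Pure NE: (Accommodate, Passive, Accommodate)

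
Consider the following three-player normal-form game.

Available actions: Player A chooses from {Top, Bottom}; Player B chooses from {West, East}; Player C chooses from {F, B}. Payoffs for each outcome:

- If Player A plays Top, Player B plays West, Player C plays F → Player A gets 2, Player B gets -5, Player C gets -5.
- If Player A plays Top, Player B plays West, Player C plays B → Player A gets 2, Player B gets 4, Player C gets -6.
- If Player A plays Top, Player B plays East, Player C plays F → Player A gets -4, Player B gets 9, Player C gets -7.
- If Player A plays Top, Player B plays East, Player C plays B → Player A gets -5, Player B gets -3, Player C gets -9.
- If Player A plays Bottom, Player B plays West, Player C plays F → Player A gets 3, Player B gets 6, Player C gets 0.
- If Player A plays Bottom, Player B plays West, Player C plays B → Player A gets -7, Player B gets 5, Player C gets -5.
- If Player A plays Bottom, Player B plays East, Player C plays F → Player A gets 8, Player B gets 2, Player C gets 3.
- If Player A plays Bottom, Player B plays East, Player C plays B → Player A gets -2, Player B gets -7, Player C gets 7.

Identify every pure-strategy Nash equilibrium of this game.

(Top, West, F): Player A can switch to Bottom (2 → 3). Not NE.
(Top, West, B): Player C can switch to F (-6 → -5). Not NE.
(Top, East, F): Player A can switch to Bottom (-4 → 8). Not NE.
(Top, East, B): Player A can switch to Bottom (-5 → -2). Not NE.
(Bottom, West, F): Player A gets 3, best alternative 2; Player B gets 6, best alternative 2; Player C gets 0, best alternative -5. No profitable deviation — NE.
(Bottom, West, B): Player A can switch to Top (-7 → 2). Not NE.
(Bottom, East, F): Player B can switch to West (2 → 6). Not NE.
(Bottom, East, B): Player B can switch to West (-7 → 5). Not NE.

Pure NE: (Bottom, West, F)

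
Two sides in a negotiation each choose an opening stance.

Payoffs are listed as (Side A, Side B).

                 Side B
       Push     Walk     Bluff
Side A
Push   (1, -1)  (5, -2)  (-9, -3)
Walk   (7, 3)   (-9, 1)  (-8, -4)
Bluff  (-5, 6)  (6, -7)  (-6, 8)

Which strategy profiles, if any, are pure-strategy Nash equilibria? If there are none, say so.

(Push, Push): Side A can switch to Walk (1 → 7). Not NE.
(Push, Walk): Side A can switch to Bluff (5 → 6). Not NE.
(Push, Bluff): Side A can switch to Walk (-9 → -8). Not NE.
(Walk, Push): Side A gets 7, best alternative 1; Side B gets 3, best alternative 1. No profitable deviation — NE.
(Walk, Walk): Side A can switch to Push (-9 → 5). Not NE.
(Walk, Bluff): Side A can switch to Bluff (-8 → -6). Not NE.
(Bluff, Push): Side A can switch to Push (-5 → 1). Not NE.
(Bluff, Walk): Side B can switch to Push (-7 → 6). Not NE.
(Bluff, Bluff): Side A gets -6, best alternative -8; Side B gets 8, best alternative 6. No profitable deviation — NE.

The pure Nash equilibria are (Walk, Push) and (Bluff, Bluff).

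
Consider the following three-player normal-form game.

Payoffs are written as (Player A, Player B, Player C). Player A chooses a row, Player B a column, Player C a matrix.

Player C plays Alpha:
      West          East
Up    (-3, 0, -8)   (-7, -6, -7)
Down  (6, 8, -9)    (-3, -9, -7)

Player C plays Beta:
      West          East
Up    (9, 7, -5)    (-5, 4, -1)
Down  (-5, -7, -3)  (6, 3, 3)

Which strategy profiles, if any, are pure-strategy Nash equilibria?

For each strategy profile, look for a profitable unilateral deviation.
(Up, West, Alpha): Player A can switch to Down (-3 → 6). Not NE.
(Up, West, Beta): Player A gets 9, best alternative -5; Player B gets 7, best alternative 4; Player C gets -5, best alternative -8. No profitable deviation — NE.
(Up, East, Alpha): Player A can switch to Down (-7 → -3). Not NE.
(Up, East, Beta): Player A can switch to Down (-5 → 6). Not NE.
(Down, West, Alpha): Player C can switch to Beta (-9 → -3). Not NE.
(Down, West, Beta): Player A can switch to Up (-5 → 9). Not NE.
(Down, East, Alpha): Player B can switch to West (-9 → 8). Not NE.
(Down, East, Beta): Player A gets 6, best alternative -5; Player B gets 3, best alternative -7; Player C gets 3, best alternative -7. No profitable deviation — NE.

The pure Nash equilibria are (Up, West, Beta) and (Down, East, Beta).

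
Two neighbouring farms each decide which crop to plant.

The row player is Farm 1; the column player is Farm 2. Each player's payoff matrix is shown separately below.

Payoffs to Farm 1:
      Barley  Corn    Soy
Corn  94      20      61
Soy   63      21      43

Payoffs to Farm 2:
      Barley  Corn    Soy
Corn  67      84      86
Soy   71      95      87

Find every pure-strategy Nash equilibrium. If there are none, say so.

Farm 1 against Barley: payoffs 94, 63 → best response Corn.
Farm 1 against Corn: payoffs 20, 21 → best response Soy.
Farm 1 against Soy: payoffs 61, 43 → best response Corn.
Farm 2 against Corn: payoffs 67, 84, 86 → best response Soy.
Farm 2 against Soy: payoffs 71, 95, 87 → best response Corn.
Mutual best responses: (Corn, Soy); (Soy, Corn).

The pure Nash equilibria are (Corn, Soy) and (Soy, Corn).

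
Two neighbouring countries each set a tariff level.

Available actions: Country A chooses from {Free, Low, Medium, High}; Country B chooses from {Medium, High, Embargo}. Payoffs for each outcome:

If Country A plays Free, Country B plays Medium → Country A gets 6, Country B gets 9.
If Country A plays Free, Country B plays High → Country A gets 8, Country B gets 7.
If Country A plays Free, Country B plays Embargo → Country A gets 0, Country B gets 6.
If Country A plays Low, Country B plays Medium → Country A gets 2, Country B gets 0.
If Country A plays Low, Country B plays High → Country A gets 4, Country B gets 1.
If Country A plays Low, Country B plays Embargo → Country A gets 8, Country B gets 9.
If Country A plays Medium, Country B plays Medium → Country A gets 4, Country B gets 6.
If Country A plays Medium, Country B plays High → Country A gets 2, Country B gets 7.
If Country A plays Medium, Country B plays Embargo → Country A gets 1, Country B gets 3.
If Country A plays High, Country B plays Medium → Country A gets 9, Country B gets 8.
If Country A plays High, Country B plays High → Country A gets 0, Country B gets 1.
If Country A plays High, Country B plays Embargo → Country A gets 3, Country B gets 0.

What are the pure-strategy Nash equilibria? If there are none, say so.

Mark each player's best response to every combination of opponents' strategies; a profile where every player is best-responding is a pure Nash equilibrium.
Country A against Medium: payoffs 6, 2, 4, 9 → best response High.
Country A against High: payoffs 8, 4, 2, 0 → best response Free.
Country A against Embargo: payoffs 0, 8, 1, 3 → best response Low.
Country B against Free: payoffs 9, 7, 6 → best response Medium.
Country B against Low: payoffs 0, 1, 9 → best response Embargo.
Country B against Medium: payoffs 6, 7, 3 → best response High.
Country B against High: payoffs 8, 1, 0 → best response Medium.
Mutual best responses: (Low, Embargo); (High, Medium).

(Low, Embargo); (High, Medium)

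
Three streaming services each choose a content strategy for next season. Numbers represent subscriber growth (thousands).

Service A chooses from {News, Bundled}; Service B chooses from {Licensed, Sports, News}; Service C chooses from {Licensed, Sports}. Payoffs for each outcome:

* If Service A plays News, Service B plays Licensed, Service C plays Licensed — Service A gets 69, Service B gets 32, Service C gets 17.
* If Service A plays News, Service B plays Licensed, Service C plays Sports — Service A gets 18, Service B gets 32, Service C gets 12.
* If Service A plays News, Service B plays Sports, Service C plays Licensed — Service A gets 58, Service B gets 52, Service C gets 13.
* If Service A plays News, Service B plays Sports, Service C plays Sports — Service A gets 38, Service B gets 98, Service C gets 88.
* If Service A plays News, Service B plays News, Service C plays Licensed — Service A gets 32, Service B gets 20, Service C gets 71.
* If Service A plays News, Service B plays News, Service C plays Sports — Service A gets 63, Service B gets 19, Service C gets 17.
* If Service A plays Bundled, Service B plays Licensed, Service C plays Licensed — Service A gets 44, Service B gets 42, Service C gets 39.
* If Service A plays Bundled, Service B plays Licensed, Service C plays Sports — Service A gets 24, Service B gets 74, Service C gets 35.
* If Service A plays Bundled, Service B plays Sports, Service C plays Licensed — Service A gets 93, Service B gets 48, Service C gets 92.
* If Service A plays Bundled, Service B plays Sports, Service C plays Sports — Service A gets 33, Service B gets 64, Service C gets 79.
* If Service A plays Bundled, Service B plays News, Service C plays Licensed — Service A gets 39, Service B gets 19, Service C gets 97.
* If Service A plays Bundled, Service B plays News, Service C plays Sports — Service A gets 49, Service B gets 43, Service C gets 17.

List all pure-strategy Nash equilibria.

For each player, find the best response to each opponent profile; mutual best responses are the pure NE.
Service A against (Licensed, Licensed): payoffs 69, 44 → best response News.
Service A against (Licensed, Sports): payoffs 18, 24 → best response Bundled.
Service A against (Sports, Licensed): payoffs 58, 93 → best response Bundled.
Service A against (Sports, Sports): payoffs 38, 33 → best response News.
Service A against (News, Licensed): payoffs 32, 39 → best response Bundled.
Service A against (News, Sports): payoffs 63, 49 → best response News.
Service B against (News, Licensed): payoffs 32, 52, 20 → best response Sports.
Service B against (News, Sports): payoffs 32, 98, 19 → best response Sports.
Service B against (Bundled, Licensed): payoffs 42, 48, 19 → best response Sports.
Service B against (Bundled, Sports): payoffs 74, 64, 43 → best response Licensed.
Service C against (News, Licensed): payoffs 17, 12 → best response Licensed.
Service C against (News, Sports): payoffs 13, 88 → best response Sports.
Service C against (News, News): payoffs 71, 17 → best response Licensed.
Service C against (Bundled, Licensed): payoffs 39, 35 → best response Licensed.
Service C against (Bundled, Sports): payoffs 92, 79 → best response Licensed.
Service C against (Bundled, News): payoffs 97, 17 → best response Licensed.
Mutual best responses: (News, Sports, Sports); (Bundled, Sports, Licensed).

The pure Nash equilibria are (News, Sports, Sports) and (Bundled, Sports, Licensed).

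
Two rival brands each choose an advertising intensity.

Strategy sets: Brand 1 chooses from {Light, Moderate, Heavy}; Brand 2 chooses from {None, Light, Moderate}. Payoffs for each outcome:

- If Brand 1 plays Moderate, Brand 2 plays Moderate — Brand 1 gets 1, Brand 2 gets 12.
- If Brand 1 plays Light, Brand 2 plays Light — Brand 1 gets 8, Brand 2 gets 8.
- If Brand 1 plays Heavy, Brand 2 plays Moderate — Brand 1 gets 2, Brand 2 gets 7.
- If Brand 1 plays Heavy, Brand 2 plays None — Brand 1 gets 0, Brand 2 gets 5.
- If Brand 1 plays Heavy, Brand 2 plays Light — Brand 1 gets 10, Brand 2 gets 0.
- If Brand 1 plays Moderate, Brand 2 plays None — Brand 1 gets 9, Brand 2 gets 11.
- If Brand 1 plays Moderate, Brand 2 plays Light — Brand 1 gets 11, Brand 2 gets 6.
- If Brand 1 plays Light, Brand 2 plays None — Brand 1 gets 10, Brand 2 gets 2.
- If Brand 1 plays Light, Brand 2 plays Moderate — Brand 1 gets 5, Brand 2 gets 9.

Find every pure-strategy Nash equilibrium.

(Light, Moderate)

(Light, None): Brand 2 can switch to Light (2 → 8). Not NE.
(Light, Light): Brand 1 can switch to Moderate (8 → 11). Not NE.
(Light, Moderate): Brand 1 gets 5, best alternative 2; Brand 2 gets 9, best alternative 8. No profitable deviation — NE.
(Moderate, None): Brand 1 can switch to Light (9 → 10). Not NE.
(Moderate, Light): Brand 2 can switch to None (6 → 11). Not NE.
(Moderate, Moderate): Brand 1 can switch to Light (1 → 5). Not NE.
(Heavy, None): Brand 1 can switch to Light (0 → 10). Not NE.
(Heavy, Light): Brand 1 can switch to Moderate (10 → 11). Not NE.
(Heavy, Moderate): Brand 1 can switch to Light (2 → 5). Not NE.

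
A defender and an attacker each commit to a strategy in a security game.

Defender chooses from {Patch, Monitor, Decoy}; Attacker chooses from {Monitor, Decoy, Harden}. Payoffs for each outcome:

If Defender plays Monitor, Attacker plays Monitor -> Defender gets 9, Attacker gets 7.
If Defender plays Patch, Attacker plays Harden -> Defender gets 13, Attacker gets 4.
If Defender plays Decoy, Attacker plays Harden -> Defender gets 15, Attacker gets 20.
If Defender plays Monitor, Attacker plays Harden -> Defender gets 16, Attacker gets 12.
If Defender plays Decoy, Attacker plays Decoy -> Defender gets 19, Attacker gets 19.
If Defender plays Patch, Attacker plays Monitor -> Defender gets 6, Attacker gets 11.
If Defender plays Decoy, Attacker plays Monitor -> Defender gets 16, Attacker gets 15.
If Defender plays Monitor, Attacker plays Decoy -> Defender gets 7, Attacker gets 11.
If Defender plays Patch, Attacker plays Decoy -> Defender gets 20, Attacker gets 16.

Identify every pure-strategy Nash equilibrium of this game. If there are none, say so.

Mark each player's best response to every combination of opponents' strategies; a profile where every player is best-responding is a pure Nash equilibrium.
Defender against Monitor: payoffs 6, 9, 16 → best response Decoy.
Defender against Decoy: payoffs 20, 7, 19 → best response Patch.
Defender against Harden: payoffs 13, 16, 15 → best response Monitor.
Attacker against Patch: payoffs 11, 16, 4 → best response Decoy.
Attacker against Monitor: payoffs 7, 11, 12 → best response Harden.
Attacker against Decoy: payoffs 15, 19, 20 → best response Harden.
Mutual best responses: (Patch, Decoy); (Monitor, Harden).

Pure-strategy Nash equilibria: (Patch, Decoy); (Monitor, Harden)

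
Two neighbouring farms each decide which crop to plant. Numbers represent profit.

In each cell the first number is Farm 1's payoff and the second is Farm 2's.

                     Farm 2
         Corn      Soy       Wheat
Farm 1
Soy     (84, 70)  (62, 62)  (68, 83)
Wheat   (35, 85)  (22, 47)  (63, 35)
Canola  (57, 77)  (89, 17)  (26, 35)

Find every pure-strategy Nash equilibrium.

For each player, find the best response to each opponent profile; mutual best responses are the pure NE.
Farm 1 against Corn: payoffs 84, 35, 57 → best response Soy.
Farm 1 against Soy: payoffs 62, 22, 89 → best response Canola.
Farm 1 against Wheat: payoffs 68, 63, 26 → best response Soy.
Farm 2 against Soy: payoffs 70, 62, 83 → best response Wheat.
Farm 2 against Wheat: payoffs 85, 47, 35 → best response Corn.
Farm 2 against Canola: payoffs 77, 17, 35 → best response Corn.
Mutual best responses: (Soy, Wheat).

(Soy, Wheat)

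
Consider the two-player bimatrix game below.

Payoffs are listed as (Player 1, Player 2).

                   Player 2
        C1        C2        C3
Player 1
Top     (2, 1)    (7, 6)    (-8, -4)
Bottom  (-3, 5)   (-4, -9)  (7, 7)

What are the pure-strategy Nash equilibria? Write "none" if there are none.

The pure Nash equilibria are (Top, C2), (Bottom, C3).

(Top, C1): Player 2 can switch to C2 (1 → 6). Not NE.
(Top, C2): Player 1 gets 7, best alternative -4; Player 2 gets 6, best alternative 1. No profitable deviation — NE.
(Top, C3): Player 1 can switch to Bottom (-8 → 7). Not NE.
(Bottom, C1): Player 1 can switch to Top (-3 → 2). Not NE.
(Bottom, C2): Player 1 can switch to Top (-4 → 7). Not NE.
(Bottom, C3): Player 1 gets 7, best alternative -8; Player 2 gets 7, best alternative 5. No profitable deviation — NE.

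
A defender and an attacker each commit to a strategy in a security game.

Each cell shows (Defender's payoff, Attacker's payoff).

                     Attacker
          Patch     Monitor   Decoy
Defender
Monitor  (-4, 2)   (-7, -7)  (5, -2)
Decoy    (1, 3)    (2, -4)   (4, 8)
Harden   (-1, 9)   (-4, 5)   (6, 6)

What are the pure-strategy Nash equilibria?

none

Defender against Patch: payoffs -4, 1, -1 → best response Decoy.
Defender against Monitor: payoffs -7, 2, -4 → best response Decoy.
Defender against Decoy: payoffs 5, 4, 6 → best response Harden.
Attacker against Monitor: payoffs 2, -7, -2 → best response Patch.
Attacker against Decoy: payoffs 3, -4, 8 → best response Decoy.
Attacker against Harden: payoffs 9, 5, 6 → best response Patch.
No profile is a mutual best response for all players.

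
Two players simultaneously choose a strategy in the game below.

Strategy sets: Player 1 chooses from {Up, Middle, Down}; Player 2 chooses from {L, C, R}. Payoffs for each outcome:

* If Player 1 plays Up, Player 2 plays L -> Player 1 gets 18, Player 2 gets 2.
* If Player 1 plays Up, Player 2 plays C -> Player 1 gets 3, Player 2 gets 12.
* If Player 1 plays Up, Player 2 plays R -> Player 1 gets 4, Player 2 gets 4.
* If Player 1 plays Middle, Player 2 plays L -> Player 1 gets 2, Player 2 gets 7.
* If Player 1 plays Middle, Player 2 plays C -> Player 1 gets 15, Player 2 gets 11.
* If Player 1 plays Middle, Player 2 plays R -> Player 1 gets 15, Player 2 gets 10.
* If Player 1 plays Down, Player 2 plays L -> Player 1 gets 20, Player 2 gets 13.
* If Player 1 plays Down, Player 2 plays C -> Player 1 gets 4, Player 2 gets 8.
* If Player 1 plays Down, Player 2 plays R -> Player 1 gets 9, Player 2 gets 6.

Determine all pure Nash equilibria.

Mark each player's best response to every combination of opponents' strategies; a profile where every player is best-responding is a pure Nash equilibrium.
Player 1 against L: payoffs 18, 2, 20 → best response Down.
Player 1 against C: payoffs 3, 15, 4 → best response Middle.
Player 1 against R: payoffs 4, 15, 9 → best response Middle.
Player 2 against Up: payoffs 2, 12, 4 → best response C.
Player 2 against Middle: payoffs 7, 11, 10 → best response C.
Player 2 against Down: payoffs 13, 8, 6 → best response L.
Mutual best responses: (Middle, C); (Down, L).

The pure Nash equilibria are (Middle, C), (Down, L).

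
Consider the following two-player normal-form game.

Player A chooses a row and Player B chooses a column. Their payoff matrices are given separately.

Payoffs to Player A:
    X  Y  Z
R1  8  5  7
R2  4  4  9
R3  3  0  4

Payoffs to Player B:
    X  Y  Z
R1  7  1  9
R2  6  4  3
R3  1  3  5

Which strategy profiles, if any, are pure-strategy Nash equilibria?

Mark each player's best response to every combination of opponents' strategies; a profile where every player is best-responding is a pure Nash equilibrium.
Player A against X: payoffs 8, 4, 3 → best response R1.
Player A against Y: payoffs 5, 4, 0 → best response R1.
Player A against Z: payoffs 7, 9, 4 → best response R2.
Player B against R1: payoffs 7, 1, 9 → best response Z.
Player B against R2: payoffs 6, 4, 3 → best response X.
Player B against R3: payoffs 1, 3, 5 → best response Z.
No profile is a mutual best response for all players.

No pure-strategy Nash equilibrium.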